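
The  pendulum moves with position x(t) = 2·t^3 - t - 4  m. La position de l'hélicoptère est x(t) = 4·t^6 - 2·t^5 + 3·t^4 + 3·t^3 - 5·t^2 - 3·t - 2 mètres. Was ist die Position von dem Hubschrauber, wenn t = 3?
Wir haben die Position x(t) = 4·t^6 - 2·t^5 + 3·t^4 + 3·t^3 - 5·t^2 - 3·t - 2. Durch Einsetzen von t = 3: x(3) = 2698.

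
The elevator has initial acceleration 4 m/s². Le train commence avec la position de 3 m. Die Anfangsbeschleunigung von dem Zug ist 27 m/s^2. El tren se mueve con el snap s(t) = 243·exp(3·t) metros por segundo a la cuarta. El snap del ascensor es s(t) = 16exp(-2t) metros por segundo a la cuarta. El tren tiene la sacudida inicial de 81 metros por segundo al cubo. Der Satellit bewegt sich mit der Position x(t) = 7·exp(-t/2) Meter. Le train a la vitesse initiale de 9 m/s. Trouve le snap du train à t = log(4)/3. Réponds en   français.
En utilisant s(t) = 243·exp(3·t) et en substituant t = log(4)/3, nous trouvons s = 972.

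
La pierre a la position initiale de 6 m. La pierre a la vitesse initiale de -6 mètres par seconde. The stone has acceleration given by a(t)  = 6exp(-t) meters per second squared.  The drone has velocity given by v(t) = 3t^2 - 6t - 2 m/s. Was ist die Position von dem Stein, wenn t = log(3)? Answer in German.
Wir müssen unsere Gleichung für die Beschleunigung a(t) = 6·exp(-t) 2-mal integrieren. Die Stammfunktion von der Beschleunigung ist die Geschwindigkeit. Mit v(0) = -6 erhalten wir v(t) = -6·exp(-t). Die Stammfunktion von der Geschwindigkeit ist die Position. Mit x(0) = 6 erhalten wir x(t) = 6·exp(-t). Mit x(t) = 6·exp(-t) und Einsetzen von t = log(3), finden wir x = 2.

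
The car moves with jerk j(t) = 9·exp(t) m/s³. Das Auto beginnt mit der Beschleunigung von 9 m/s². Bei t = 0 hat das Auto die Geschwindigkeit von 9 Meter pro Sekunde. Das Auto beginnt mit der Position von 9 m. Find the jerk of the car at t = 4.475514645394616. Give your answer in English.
From the given jerk equation j(t) = 9·exp(t), we substitute t = 4.475514645394616 to get j = 790.558156126408.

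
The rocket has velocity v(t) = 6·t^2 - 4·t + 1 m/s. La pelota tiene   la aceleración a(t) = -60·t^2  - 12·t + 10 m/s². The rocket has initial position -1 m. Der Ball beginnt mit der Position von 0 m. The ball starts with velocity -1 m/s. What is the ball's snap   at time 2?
We must differentiate our acceleration equation a(t) = -60·t^2 - 12·t + 10 2 times. Differentiating acceleration, we get jerk: j(t) = -120·t - 12. The derivative of jerk gives snap: s(t) = -120. Using s(t) = -120 and substituting t = 2, we find s = -120.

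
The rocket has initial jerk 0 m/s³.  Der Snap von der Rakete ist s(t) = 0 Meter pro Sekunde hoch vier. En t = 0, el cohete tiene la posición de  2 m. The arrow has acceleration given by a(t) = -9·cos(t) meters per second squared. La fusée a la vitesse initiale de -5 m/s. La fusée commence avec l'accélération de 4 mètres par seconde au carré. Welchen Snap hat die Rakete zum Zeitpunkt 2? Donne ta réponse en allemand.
Aus der Gleichung für den Snap s(t) = 0, setzen wir t = 2 ein und erhalten s = 0.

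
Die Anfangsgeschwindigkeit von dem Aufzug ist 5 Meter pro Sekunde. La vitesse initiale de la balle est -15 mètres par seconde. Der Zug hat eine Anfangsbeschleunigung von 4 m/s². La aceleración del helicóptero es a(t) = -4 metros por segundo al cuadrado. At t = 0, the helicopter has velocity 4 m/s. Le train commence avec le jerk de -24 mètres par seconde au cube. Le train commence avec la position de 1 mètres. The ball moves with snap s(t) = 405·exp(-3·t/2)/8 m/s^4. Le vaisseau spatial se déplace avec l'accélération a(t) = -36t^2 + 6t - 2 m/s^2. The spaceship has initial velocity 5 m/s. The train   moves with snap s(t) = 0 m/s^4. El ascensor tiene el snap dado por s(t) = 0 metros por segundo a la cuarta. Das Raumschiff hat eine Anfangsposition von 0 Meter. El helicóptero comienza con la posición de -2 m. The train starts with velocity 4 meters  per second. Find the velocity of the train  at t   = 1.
We must find the antiderivative of our snap equation s(t) = 0 3 times. The antiderivative of snap, with j(0) = -24, gives jerk: j(t) = -24. The integral of jerk, with a(0) = 4, gives acceleration: a(t) = 4 - 24·t. The integral of acceleration is velocity. Using v(0) = 4, we get v(t) = -12·t^2 + 4·t + 4. Using v(t) = -12·t^2 + 4·t + 4 and substituting t = 1, we find v = -4.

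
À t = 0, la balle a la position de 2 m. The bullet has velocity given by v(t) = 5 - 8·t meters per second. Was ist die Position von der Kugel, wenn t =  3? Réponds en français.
Nous devons intégrer notre équation de la vitesse v(t) = 5 - 8·t 1 fois. En intégrant la vitesse et en utilisant la condition initiale x(0) = 2, nous obtenons x(t) = -4·t^2 + 5·t + 2. En utilisant x(t) = -4·t^2 + 5·t + 2 et en substituant t = 3, nous trouvons x = -19.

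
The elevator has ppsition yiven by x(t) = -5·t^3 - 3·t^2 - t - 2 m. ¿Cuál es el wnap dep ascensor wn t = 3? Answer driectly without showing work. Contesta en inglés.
The snap at t = 3 is s = 0.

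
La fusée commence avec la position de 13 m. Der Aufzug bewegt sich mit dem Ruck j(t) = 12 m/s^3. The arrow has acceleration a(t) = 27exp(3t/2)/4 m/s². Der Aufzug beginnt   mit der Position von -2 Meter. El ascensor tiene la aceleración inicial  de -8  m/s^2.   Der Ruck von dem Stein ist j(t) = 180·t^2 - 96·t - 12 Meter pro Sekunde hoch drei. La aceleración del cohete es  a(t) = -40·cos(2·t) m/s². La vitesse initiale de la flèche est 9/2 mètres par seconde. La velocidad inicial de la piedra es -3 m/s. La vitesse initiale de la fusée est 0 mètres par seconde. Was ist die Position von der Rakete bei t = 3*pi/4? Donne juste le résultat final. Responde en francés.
À t = 3*pi/4, x = 3.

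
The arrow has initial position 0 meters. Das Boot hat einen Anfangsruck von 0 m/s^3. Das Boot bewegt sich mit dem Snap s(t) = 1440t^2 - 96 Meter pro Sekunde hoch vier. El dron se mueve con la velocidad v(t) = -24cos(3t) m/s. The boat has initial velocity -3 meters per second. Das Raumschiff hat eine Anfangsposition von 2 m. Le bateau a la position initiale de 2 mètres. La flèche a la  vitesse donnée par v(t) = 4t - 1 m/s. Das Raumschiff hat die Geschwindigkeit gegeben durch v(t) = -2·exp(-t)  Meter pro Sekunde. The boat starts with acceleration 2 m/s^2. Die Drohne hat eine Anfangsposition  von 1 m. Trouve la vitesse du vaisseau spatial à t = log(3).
De l'équation de la vitesse v(t) = -2·exp(-t), nous substituons t = log(3) pour obtenir v = -2/3.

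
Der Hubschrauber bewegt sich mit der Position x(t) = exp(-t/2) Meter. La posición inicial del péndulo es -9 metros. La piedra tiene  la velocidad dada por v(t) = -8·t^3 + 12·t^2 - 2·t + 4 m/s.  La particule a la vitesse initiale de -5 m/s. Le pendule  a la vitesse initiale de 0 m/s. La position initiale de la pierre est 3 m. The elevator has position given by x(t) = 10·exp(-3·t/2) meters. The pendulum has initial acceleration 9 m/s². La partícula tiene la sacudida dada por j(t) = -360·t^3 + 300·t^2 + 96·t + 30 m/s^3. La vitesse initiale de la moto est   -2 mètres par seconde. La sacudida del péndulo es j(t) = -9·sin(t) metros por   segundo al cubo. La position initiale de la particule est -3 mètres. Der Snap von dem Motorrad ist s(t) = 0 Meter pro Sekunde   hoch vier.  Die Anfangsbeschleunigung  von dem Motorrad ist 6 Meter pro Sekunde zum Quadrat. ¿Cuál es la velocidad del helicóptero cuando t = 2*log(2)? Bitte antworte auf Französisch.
En partant de la position x(t) = exp(-t/2), nous prenons 1 dérivée. La dérivée de la position donne la vitesse: v(t) = -exp(-t/2)/2. Nous avons la vitesse v(t) = -exp(-t/2)/2. En substituant t = 2*log(2): v(2*log(2)) = -1/4.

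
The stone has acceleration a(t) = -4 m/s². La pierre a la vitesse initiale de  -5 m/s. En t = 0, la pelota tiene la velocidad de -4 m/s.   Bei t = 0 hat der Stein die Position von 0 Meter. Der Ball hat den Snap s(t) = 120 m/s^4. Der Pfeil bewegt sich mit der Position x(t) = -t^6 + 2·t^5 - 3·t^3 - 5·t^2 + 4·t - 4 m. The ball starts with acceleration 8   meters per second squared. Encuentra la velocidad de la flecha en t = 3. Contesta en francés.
Pour résoudre ceci, nous devons prendre 1 dérivée de notre équation de la position x(t) = -t^6 + 2·t^5 - 3·t^3 - 5·t^2 + 4·t - 4. En prenant d/dt de x(t), nous trouvons v(t) = -6·t^5 + 10·t^4 - 9·t^2 - 10·t + 4. Nous avons la vitesse v(t) = -6·t^5 + 10·t^4 - 9·t^2 - 10·t + 4. En substituant t = 3: v(3) = -755.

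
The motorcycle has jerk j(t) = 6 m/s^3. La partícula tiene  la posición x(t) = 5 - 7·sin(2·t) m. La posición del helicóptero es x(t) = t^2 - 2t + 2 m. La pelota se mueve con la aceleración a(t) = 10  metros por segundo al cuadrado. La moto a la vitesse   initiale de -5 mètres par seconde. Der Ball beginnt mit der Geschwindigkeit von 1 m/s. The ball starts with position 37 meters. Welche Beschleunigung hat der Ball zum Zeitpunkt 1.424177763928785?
Aus der Gleichung für die Beschleunigung a(t) = 10, setzen wir t = 1.424177763928785 ein und erhalten a = 10.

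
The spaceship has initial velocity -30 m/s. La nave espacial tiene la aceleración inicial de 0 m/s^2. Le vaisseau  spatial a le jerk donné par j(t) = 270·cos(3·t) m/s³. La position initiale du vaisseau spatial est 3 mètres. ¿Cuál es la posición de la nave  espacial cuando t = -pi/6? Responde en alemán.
Wir müssen das Integral unserer Gleichung für den Ruck j(t) = 270·cos(3·t) 3-mal finden. Mit ∫j(t)dt und Anwendung von a(0) = 0, finden wir a(t) = 90·sin(3·t). Mit ∫a(t)dt und Anwendung von v(0) = -30, finden wir v(t) = -30·cos(3·t). Durch Integration von der Geschwindigkeit und Verwendung der Anfangsbedingung x(0) = 3, erhalten wir x(t) = 3 - 10·sin(3·t). Wir haben die Position x(t) = 3 - 10·sin(3·t). Durch Einsetzen von t = -pi/6: x(-pi/6) = 13.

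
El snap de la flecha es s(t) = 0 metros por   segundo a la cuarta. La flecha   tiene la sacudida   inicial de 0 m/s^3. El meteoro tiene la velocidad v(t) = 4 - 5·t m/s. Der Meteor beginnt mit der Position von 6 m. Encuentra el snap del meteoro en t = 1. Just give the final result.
En t = 1, s = 0.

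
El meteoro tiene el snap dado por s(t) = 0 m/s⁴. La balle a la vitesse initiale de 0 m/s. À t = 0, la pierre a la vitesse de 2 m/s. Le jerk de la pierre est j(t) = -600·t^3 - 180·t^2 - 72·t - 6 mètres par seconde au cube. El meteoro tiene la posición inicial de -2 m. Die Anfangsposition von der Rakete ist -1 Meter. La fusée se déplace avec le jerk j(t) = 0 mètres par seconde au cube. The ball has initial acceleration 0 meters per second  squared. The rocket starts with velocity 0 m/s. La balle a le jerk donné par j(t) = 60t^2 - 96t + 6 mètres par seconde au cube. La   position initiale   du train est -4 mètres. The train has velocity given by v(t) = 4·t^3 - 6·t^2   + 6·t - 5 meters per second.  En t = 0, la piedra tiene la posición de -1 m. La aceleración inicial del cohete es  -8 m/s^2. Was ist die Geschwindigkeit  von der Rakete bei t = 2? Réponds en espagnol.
Necesitamos integrar nuestra ecuación de la sacudida j(t) = 0 2 veces. Integrando la sacudida y usando la condición inicial a(0) = -8, obtenemos a(t) = -8. Tomando ∫a(t)dt y aplicando v(0) = 0, encontramos v(t) = -8·t. Tenemos la velocidad v(t) = -8·t. Sustituyendo t = 2: v(2) = -16.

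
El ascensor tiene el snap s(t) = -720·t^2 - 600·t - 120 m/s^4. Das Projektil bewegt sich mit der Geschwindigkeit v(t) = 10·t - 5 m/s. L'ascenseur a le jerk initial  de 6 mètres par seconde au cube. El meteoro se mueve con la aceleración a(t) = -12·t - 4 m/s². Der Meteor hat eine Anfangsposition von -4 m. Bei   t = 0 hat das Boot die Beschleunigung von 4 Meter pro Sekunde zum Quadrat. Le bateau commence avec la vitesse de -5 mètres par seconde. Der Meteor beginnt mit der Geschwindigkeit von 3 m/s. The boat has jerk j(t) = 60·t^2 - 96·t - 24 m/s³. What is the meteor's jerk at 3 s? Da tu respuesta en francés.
Nous devons dériver notre équation de l'accélération a(t) = -12·t - 4 1 fois. En dérivant l'accélération, nous obtenons le jerk: j(t) = -12. De l'équation du jerk j(t) = -12, nous substituons t = 3 pour obtenir j = -12.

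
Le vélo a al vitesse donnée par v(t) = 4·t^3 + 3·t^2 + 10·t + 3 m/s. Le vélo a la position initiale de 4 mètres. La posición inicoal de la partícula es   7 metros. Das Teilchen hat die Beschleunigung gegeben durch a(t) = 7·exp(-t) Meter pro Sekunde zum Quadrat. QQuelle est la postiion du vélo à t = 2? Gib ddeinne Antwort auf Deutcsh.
Ausgehend von der Geschwindigkeit v(t) = 4·t^3 + 3·t^2 + 10·t + 3, nehmen wir 1 Integral. Das Integral von der Geschwindigkeit ist die Position. Mit x(0) = 4 erhalten wir x(t) = t^4 + t^3 + 5·t^2 + 3·t + 4. Wir haben die Position x(t) = t^4 + t^3 + 5·t^2 + 3·t + 4. Durch Einsetzen von t = 2: x(2) = 54.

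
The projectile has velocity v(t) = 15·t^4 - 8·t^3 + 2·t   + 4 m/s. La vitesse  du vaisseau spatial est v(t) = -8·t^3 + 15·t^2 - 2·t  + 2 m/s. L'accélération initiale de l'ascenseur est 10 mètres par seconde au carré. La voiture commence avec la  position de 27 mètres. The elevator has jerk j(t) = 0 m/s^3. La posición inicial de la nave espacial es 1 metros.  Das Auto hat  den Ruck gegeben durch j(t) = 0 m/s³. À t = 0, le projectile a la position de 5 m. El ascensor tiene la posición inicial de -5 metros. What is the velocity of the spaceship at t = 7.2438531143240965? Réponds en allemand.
Wir haben die Geschwindigkeit v(t) = -8·t^3 + 15·t^2 - 2·t + 2. Durch Einsetzen von t = 7.2438531143240965: v(7.2438531143240965) = -2266.26386341332.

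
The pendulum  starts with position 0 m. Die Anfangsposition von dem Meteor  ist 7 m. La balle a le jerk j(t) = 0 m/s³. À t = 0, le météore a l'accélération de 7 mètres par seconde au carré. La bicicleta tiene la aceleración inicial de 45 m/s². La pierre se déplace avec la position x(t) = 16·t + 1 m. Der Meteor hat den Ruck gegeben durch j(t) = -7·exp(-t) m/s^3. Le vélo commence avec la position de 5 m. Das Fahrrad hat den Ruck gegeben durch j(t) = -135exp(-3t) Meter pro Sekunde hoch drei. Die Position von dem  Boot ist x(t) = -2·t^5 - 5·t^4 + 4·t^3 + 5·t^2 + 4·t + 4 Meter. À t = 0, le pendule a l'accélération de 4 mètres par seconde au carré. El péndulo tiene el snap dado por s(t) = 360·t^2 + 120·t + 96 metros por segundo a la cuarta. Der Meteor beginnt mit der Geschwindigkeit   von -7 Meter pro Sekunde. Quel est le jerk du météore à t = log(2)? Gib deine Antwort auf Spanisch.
De la ecuación de la sacudida j(t) = -7·exp(-t), sustituimos t = log(2) para obtener j = -7/2.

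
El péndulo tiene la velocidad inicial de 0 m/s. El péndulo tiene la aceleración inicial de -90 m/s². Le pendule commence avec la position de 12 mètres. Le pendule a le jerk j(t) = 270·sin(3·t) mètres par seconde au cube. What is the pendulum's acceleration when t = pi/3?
To solve this, we need to take 1 integral of our jerk equation j(t) = 270·sin(3·t). The antiderivative of jerk is acceleration. Using a(0) = -90, we get a(t) = -90·cos(3·t). Using a(t) = -90·cos(3·t) and substituting t = pi/3, we find a = 90.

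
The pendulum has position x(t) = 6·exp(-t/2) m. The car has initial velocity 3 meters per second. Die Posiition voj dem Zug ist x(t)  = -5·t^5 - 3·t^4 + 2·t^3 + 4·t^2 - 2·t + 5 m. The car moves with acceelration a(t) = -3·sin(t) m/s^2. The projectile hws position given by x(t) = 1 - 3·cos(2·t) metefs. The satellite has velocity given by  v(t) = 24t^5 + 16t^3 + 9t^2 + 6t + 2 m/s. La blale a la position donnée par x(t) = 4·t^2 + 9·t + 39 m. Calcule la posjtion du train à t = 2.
Nous avons la position x(t) = -5·t^5 - 3·t^4 + 2·t^3 + 4·t^2 - 2·t + 5. En substituant t = 2: x(2) = -175.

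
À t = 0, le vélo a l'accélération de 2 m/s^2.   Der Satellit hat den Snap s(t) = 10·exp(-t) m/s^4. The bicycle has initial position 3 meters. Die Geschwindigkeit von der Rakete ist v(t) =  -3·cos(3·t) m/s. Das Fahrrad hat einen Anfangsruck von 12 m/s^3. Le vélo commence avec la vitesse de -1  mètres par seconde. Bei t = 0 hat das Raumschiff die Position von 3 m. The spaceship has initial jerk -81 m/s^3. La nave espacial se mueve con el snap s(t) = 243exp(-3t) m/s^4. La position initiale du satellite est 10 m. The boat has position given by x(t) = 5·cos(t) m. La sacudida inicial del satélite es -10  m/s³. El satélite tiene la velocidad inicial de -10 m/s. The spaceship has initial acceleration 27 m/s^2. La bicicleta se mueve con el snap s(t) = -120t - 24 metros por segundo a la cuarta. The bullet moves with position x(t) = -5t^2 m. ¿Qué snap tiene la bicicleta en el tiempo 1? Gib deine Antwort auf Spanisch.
Usando s(t) = -120·t - 24 y sustituyendo t = 1, encontramos s = -144.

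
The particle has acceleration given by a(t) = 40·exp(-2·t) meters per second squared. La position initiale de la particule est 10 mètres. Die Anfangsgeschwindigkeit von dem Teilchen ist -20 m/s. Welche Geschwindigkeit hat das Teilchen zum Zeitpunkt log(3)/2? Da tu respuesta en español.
Necesitamos integrar nuestra ecuación de la aceleración a(t) = 40·exp(-2·t) 1 vez. La antiderivada de la aceleración es la velocidad. Usando v(0) = -20, obtenemos v(t) = -20·exp(-2·t). De la ecuación de la velocidad v(t) = -20·exp(-2·t), sustituimos t = log(3)/2 para obtener v = -20/3.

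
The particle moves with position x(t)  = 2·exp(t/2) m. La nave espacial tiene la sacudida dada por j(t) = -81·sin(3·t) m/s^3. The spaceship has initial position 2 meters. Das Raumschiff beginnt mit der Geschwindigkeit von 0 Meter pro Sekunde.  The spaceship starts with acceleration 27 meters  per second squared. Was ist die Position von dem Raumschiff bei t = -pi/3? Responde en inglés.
We must find the integral of our jerk equation j(t) = -81·sin(3·t) 3 times. The integral of jerk is acceleration. Using a(0) = 27, we get a(t) = 27·cos(3·t). The integral of acceleration, with v(0) = 0, gives velocity: v(t) = 9·sin(3·t). Integrating velocity and using the initial condition x(0) = 2, we get x(t) = 5 - 3·cos(3·t). Using x(t) = 5 - 3·cos(3·t) and substituting t = -pi/3, we find x = 8.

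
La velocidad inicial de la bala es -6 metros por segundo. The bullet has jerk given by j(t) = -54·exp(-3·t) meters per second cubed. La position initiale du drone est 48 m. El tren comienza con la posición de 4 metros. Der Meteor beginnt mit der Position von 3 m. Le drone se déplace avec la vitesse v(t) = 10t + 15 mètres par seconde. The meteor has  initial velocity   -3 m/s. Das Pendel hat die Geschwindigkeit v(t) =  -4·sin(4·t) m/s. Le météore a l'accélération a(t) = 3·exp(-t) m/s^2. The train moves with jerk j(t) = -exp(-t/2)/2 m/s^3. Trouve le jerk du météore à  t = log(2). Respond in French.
En partant de l'accélération a(t) = 3·exp(-t), nous prenons 1 dérivée. En prenant d/dt de a(t), nous trouvons j(t) = -3·exp(-t). De l'équation du jerk j(t) = -3·exp(-t), nous substituons t = log(2) pour obtenir j = -3/2.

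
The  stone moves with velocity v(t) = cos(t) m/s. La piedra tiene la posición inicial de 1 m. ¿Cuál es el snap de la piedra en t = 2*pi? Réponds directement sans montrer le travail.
La respuesta es 0.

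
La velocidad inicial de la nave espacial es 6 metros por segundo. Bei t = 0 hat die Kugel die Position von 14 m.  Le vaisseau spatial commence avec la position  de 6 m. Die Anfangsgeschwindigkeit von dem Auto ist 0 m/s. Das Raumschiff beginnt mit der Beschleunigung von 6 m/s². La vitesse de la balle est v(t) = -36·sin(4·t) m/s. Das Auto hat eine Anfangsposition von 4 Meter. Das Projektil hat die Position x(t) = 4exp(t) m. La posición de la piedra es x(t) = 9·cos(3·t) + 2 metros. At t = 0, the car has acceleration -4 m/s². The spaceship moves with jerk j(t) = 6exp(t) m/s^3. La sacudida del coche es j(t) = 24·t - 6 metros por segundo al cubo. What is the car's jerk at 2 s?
We have jerk j(t) = 24·t - 6. Substituting t = 2: j(2) = 42.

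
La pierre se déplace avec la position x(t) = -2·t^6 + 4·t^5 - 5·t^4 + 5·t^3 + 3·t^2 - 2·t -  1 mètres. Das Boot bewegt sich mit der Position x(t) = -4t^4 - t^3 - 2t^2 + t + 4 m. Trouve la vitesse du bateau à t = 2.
Pour résoudre ceci, nous devons prendre 1 dérivée de notre équation de la position x(t) = -4·t^4 - t^3 - 2·t^2 + t + 4. La dérivée de la position donne la vitesse: v(t) = -16·t^3 - 3·t^2 - 4·t + 1. En utilisant v(t) = -16·t^3 - 3·t^2 - 4·t + 1 et en substituant t = 2, nous trouvons v = -147.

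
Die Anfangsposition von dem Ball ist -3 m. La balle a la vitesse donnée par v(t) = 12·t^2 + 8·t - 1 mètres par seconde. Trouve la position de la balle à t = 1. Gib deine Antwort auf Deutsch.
Ausgehend von der Geschwindigkeit v(t) = 12·t^2 + 8·t - 1, nehmen wir 1 Stammfunktion. Das Integral von der Geschwindigkeit ist die Position. Mit x(0) = -3 erhalten wir x(t) = 4·t^3 + 4·t^2 - t - 3. Wir haben die Position x(t) = 4·t^3 + 4·t^2 - t - 3. Durch Einsetzen von t = 1: x(1) = 4.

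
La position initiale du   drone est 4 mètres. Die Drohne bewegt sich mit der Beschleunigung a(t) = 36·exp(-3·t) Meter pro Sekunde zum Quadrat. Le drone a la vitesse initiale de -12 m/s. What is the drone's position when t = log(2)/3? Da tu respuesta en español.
Partiendo de la aceleración a(t) = 36·exp(-3·t), tomamos 2 antiderivadas. Tomando ∫a(t)dt y aplicando v(0) = -12, encontramos v(t) = -12·exp(-3·t). La antiderivada de la velocidad es la posición. Usando x(0) = 4, obtenemos x(t) = 4·exp(-3·t). Tenemos la posición x(t) = 4·exp(-3·t). Sustituyendo t = log(2)/3: x(log(2)/3) = 2.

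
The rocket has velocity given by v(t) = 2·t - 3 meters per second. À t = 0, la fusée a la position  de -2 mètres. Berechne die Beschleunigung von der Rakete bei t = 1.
Ausgehend von der Geschwindigkeit v(t) = 2·t - 3, nehmen wir 1 Ableitung. Mit d/dt von v(t) finden wir a(t) = 2. Aus der Gleichung für die Beschleunigung a(t) = 2, setzen wir t = 1 ein und erhalten a = 2.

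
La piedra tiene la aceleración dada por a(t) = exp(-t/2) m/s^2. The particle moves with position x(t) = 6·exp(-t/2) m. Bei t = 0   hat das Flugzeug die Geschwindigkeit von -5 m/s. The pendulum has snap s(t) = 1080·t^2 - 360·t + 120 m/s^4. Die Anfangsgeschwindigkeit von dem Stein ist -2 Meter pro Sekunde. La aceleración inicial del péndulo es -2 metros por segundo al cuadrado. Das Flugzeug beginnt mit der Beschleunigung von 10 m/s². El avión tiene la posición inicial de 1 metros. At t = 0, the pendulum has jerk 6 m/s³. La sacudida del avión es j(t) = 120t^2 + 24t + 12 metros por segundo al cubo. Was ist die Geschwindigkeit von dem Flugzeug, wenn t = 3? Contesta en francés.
Nous devons trouver l'intégrale de notre équation du jerk j(t) = 120·t^2 + 24·t + 12 2 fois. En intégrant le jerk et en utilisant la condition initiale a(0) = 10, nous obtenons a(t) = 40·t^3 + 12·t^2 + 12·t + 10. En prenant ∫a(t)dt et en appliquant v(0) = -5, nous trouvons v(t) = 10·t^4 + 4·t^3 + 6·t^2 + 10·t - 5. Nous avons la vitesse v(t) = 10·t^4 + 4·t^3 + 6·t^2 + 10·t - 5. En substituant t = 3: v(3) = 997.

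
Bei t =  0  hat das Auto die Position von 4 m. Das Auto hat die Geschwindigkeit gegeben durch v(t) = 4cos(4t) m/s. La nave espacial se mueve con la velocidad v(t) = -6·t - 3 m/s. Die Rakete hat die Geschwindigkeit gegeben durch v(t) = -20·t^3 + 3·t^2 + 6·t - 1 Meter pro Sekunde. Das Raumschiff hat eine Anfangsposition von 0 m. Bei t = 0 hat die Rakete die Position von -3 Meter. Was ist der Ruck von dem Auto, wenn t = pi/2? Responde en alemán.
Ausgehend von der Geschwindigkeit v(t) = 4·cos(4·t), nehmen wir 2 Ableitungen. Die Ableitung von der Geschwindigkeit ergibt die Beschleunigung: a(t) = -16·sin(4·t). Mit d/dt von a(t) finden wir j(t) = -64·cos(4·t). Mit j(t) = -64·cos(4·t) und Einsetzen von t = pi/2, finden wir j = -64.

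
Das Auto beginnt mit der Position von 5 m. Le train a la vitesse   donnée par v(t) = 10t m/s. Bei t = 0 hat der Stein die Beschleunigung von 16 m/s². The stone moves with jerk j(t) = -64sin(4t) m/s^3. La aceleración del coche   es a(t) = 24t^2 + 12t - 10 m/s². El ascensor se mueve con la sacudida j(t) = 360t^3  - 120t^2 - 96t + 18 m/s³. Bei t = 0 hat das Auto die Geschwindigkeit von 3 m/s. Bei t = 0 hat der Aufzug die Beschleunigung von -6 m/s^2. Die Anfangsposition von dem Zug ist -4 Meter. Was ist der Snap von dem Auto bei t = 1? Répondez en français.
Nous devons dériver notre équation de l'accélération a(t) = 24·t^2 + 12·t - 10 2 fois. En prenant d/dt de a(t), nous trouvons j(t) = 48·t + 12. En dérivant le jerk, nous obtenons le snap: s(t) = 48. Nous avons le snap s(t) = 48. En substituant t = 1: s(1) = 48.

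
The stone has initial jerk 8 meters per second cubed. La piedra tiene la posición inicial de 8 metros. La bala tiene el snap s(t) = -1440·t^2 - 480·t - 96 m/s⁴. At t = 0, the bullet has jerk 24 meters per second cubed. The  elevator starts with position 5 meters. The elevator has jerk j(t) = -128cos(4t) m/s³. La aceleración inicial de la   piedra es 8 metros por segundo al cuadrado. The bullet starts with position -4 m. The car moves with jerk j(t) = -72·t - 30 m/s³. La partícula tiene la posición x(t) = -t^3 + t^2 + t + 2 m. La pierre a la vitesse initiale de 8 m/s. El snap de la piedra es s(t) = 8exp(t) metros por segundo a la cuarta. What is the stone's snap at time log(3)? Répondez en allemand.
Mit s(t) = 8·exp(t) und Einsetzen von t = log(3), finden wir s = 24.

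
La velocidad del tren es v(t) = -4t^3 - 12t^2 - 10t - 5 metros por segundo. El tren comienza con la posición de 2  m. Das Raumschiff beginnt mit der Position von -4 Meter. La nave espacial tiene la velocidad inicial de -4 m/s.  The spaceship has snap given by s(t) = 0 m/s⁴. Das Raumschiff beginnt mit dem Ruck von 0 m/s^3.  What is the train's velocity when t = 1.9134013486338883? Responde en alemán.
Aus der Gleichung für die Geschwindigkeit v(t) = -4·t^3 - 12·t^2 - 10·t - 5, setzen wir t = 1.9134013486338883 ein und erhalten v = -96.0879209800397.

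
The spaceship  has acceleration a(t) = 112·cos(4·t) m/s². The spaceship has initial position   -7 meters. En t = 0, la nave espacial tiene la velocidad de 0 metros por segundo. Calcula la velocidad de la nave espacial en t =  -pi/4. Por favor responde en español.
Necesitamos integrar nuestra ecuación de la aceleración a(t) = 112·cos(4·t) 1 vez. La integral de la aceleración es la velocidad. Usando v(0) = 0, obtenemos v(t) = 28·sin(4·t). De la ecuación de la velocidad v(t) = 28·sin(4·t), sustituimos t = -pi/4 para obtener v = 0.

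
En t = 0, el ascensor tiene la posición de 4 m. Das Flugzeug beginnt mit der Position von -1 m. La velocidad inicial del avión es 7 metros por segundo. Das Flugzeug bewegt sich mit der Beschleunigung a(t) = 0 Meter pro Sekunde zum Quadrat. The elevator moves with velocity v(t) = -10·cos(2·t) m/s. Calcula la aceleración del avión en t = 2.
Tenemos la aceleración a(t) = 0. Sustituyendo t = 2: a(2) = 0.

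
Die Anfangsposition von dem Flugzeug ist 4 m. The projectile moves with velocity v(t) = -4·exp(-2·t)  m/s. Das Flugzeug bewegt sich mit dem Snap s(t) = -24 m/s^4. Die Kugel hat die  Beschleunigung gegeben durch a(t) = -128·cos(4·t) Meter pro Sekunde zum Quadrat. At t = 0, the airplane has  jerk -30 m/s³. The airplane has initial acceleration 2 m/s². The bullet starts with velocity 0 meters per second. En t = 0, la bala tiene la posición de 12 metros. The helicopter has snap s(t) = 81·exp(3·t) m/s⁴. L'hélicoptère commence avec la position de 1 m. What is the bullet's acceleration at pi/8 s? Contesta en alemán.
Mit a(t) = -128·cos(4·t) und Einsetzen von t = pi/8, finden wir a = 0.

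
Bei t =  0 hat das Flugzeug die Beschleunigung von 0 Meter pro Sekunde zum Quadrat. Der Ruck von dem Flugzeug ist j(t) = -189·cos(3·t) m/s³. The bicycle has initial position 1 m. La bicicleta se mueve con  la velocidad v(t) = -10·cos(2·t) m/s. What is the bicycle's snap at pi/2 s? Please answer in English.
To solve this, we need to take 3 derivatives of our velocity equation v(t) = -10·cos(2·t). The derivative of velocity gives acceleration: a(t) = 20·sin(2·t). Taking d/dt of a(t), we find j(t) = 40·cos(2·t). Taking d/dt of j(t), we find s(t) = -80·sin(2·t). We have snap s(t) = -80·sin(2·t). Substituting t = pi/2: s(pi/2) = 0.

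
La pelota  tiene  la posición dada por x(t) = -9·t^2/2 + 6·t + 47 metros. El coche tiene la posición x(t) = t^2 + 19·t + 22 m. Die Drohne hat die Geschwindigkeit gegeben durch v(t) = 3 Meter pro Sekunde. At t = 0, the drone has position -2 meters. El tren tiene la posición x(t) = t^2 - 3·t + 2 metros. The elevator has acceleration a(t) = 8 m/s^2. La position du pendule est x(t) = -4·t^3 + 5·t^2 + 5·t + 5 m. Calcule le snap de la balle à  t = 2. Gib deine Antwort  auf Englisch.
We must differentiate our position equation x(t) = -9·t^2/2 + 6·t + 47 4 times. Differentiating position, we get velocity: v(t) = 6 - 9·t. The derivative of velocity gives acceleration: a(t) = -9. Taking d/dt of a(t), we find j(t) = 0. The derivative of jerk gives snap: s(t) = 0. We have snap s(t) = 0. Substituting t = 2: s(2) = 0.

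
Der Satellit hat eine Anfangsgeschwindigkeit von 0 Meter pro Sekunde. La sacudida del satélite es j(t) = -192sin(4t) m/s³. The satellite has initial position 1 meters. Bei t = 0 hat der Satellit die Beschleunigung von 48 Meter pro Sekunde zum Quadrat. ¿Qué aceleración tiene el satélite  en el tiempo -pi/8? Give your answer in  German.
Ausgehend von dem Ruck j(t) = -192·sin(4·t), nehmen wir 1 Stammfunktion. Das Integral von dem Ruck ist die Beschleunigung. Mit a(0) = 48 erhalten wir a(t) = 48·cos(4·t). Wir haben die Beschleunigung a(t) = 48·cos(4·t). Durch Einsetzen von t = -pi/8: a(-pi/8) = 0.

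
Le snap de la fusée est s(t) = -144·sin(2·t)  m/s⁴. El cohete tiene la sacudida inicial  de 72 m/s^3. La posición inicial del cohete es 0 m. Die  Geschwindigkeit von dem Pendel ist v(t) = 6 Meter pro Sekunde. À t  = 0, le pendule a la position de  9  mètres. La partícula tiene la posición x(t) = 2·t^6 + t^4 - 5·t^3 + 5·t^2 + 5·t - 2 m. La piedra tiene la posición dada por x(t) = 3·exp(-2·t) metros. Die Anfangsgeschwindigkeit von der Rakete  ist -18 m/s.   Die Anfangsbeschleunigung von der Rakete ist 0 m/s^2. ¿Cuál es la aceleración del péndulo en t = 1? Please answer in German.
Wir müssen unsere Gleichung für die Geschwindigkeit v(t) = 6 1-mal ableiten. Die Ableitung von der Geschwindigkeit ergibt die Beschleunigung: a(t) = 0. Aus der Gleichung für die Beschleunigung a(t) = 0, setzen wir t = 1 ein und erhalten a = 0.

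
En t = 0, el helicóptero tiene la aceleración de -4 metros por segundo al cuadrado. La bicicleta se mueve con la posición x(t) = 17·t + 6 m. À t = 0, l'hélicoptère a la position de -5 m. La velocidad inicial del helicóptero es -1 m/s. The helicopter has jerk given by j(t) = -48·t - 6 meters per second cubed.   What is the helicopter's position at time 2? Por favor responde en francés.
Pour résoudre ceci, nous devons prendre 3 primitives de notre équation du jerk j(t) = -48·t - 6. L'intégrale du jerk, avec a(0) = -4, donne l'accélération: a(t) = -24·t^2 - 6·t - 4. L'intégrale de l'accélération, avec v(0) = -1, donne la vitesse: v(t) = -8·t^3 - 3·t^2 - 4·t - 1. La primitive de la vitesse est la position. En utilisant x(0) = -5, nous obtenons x(t) = -2·t^4 - t^3 - 2·t^2 - t - 5. Nous avons la position x(t) = -2·t^4 - t^3 - 2·t^2 - t - 5. En substituant t = 2: x(2) = -55.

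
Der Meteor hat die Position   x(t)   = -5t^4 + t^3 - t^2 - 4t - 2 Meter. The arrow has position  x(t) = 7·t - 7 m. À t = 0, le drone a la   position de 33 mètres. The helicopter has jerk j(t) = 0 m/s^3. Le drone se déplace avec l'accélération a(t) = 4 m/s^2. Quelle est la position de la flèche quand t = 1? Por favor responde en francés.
De l'équation de la position x(t) = 7·t - 7, nous substituons t = 1 pour obtenir x = 0.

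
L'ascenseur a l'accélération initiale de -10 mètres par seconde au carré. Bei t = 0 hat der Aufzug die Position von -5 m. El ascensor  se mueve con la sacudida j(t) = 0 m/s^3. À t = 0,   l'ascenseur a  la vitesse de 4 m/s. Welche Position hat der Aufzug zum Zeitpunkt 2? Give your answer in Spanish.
Necesitamos integrar nuestra ecuación de la sacudida j(t) = 0 3 veces. La antiderivada de la sacudida es la aceleración. Usando a(0) = -10, obtenemos a(t) = -10. Integrando la aceleración y usando la condición inicial v(0) = 4, obtenemos v(t) = 4 - 10·t. La integral de la velocidad es la posición. Usando x(0) = -5, obtenemos x(t) = -5·t^2 + 4·t - 5. Usando x(t) = -5·t^2 + 4·t - 5 y sustituyendo t = 2, encontramos x = -17.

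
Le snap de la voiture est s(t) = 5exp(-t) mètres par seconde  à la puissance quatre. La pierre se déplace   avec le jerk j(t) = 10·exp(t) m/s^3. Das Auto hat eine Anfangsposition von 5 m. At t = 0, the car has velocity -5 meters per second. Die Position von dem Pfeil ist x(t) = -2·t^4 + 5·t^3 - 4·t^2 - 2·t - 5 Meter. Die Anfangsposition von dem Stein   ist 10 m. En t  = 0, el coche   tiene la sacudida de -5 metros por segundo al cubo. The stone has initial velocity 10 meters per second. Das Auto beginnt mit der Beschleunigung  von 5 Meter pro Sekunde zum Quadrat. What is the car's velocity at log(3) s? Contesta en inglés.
Starting from snap s(t) = 5·exp(-t), we take 3 antiderivatives. The antiderivative of snap is jerk. Using j(0) = -5, we get j(t) = -5·exp(-t). Finding the antiderivative of j(t) and using a(0) = 5: a(t) = 5·exp(-t). The integral of acceleration, with v(0) = -5, gives velocity: v(t) = -5·exp(-t). We have velocity v(t) = -5·exp(-t). Substituting t = log(3): v(log(3)) = -5/3.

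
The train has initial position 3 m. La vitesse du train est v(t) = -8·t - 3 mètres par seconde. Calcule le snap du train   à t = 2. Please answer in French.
En partant de la vitesse v(t) = -8·t - 3, nous prenons 3 dérivées. La dérivée de la vitesse donne l'accélération: a(t) = -8. En dérivant l'accélération, nous obtenons le jerk: j(t) = 0. La dérivée du jerk donne le snap: s(t) = 0. En utilisant s(t) = 0 et en substituant t = 2, nous trouvons s = 0.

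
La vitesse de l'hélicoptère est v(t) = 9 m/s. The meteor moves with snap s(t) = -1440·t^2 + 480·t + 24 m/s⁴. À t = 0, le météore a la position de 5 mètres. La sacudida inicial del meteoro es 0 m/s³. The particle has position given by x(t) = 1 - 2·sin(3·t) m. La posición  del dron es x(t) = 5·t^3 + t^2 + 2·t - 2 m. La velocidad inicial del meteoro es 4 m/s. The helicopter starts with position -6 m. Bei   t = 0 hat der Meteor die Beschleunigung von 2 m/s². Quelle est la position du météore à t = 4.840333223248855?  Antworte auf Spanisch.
Partiendo del snap s(t) = -1440·t^2 + 480·t + 24, tomamos 4 integrales. La antiderivada del snap es la sacudida. Usando j(0) = 0, obtenemos j(t) = 24·t·(-20·t^2 + 10·t + 1). Tomando ∫j(t)dt y aplicando a(0) = 2, encontramos a(t) = -120·t^4 + 80·t^3 + 12·t^2 + 2. La integral de la aceleración, con v(0) = 4, da la velocidad: v(t) = -24·t^5 + 20·t^4 + 4·t^3 + 2·t + 4. La antiderivada de la velocidad es la posición. Usando x(0) = 5, obtenemos x(t) = -4·t^6 + 4·t^5 + t^4 + t^2 + 4·t + 5. Usando x(t) = -4·t^6 + 4·t^5 + t^4 + t^2 + 4·t + 5 y sustituyendo t = 4.840333223248855, encontramos x = -40216.9282651293.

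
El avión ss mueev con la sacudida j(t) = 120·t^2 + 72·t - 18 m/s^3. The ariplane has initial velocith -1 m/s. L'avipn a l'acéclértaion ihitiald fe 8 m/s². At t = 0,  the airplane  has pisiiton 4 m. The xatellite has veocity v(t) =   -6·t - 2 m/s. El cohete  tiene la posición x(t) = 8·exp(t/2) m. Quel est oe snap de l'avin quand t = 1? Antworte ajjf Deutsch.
Wir müssen unsere Gleichung für den Ruck j(t) = 120·t^2 + 72·t - 18 1-mal ableiten. Die Ableitung von dem Ruck ergibt den Snap: s(t) = 240·t + 72. Mit s(t) = 240·t + 72 und Einsetzen von t = 1, finden wir s = 312.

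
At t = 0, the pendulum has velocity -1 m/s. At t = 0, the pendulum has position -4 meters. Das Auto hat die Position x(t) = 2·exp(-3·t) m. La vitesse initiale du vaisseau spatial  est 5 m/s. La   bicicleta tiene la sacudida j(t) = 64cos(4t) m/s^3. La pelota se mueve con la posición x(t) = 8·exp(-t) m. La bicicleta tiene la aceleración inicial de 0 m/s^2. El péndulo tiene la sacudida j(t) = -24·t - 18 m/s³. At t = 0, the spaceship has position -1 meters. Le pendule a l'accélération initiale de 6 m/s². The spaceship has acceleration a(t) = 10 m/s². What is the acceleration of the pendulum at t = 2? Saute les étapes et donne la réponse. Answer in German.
Die Beschleunigung bei t = 2 ist a = -78.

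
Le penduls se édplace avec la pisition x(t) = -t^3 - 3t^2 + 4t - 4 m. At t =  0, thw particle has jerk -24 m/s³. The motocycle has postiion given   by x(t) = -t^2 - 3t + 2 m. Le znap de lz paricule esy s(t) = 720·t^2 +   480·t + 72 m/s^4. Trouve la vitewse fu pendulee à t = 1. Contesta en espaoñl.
Debemos derivar nuestra ecuación de la posición x(t) = -t^3 - 3·t^2 + 4·t - 4 1 vez. Tomando d/dt de x(t), encontramos v(t) = -3·t^2 - 6·t + 4. De la ecuación de la velocidad v(t) = -3·t^2 - 6·t + 4, sustituimos t = 1 para obtener v = -5.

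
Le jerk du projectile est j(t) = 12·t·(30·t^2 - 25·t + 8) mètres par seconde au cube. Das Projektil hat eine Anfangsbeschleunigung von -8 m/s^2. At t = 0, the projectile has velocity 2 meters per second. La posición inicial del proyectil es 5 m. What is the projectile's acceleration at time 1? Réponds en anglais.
To solve this, we need to take 1 integral of our jerk equation j(t) = 12·t·(30·t^2 - 25·t + 8). Taking ∫j(t)dt and applying a(0) = -8, we find a(t) = 90·t^4 - 100·t^3 + 48·t^2 - 8. We have acceleration a(t) = 90·t^4 - 100·t^3 + 48·t^2 - 8. Substituting t = 1: a(1) = 30.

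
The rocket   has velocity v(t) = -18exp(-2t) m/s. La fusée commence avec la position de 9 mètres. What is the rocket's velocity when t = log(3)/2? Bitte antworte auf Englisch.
Using v(t) = -18·exp(-2·t) and substituting t = log(3)/2, we find v = -6.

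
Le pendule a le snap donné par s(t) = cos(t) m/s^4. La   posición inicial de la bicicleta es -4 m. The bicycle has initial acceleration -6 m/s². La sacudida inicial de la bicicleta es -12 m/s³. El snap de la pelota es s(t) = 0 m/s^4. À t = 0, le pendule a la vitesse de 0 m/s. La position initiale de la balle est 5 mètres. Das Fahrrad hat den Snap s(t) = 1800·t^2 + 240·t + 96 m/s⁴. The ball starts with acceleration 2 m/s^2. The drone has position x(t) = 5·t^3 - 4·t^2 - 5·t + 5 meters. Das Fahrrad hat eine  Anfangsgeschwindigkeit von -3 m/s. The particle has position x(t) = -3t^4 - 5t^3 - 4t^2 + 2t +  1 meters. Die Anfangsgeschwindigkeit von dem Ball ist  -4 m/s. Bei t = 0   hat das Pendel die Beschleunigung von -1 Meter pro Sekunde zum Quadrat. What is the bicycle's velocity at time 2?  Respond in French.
En partant du snap s(t) = 1800·t^2 + 240·t + 96, nous prenons 3 intégrales. En prenant ∫s(t)dt et en appliquant j(0) = -12, nous trouvons j(t) = 600·t^3 + 120·t^2 + 96·t - 12. L'intégrale du jerk est l'accélération. En utilisant a(0) = -6, nous obtenons a(t) = 150·t^4 + 40·t^3 + 48·t^2 - 12·t - 6. En prenant ∫a(t)dt et en appliquant v(0) = -3, nous trouvons v(t) = 30·t^5 + 10·t^4 + 16·t^3 - 6·t^2 - 6·t - 3. En utilisant v(t) = 30·t^5 + 10·t^4 + 16·t^3 - 6·t^2 - 6·t - 3 et en substituant t = 2, nous trouvons v = 1209.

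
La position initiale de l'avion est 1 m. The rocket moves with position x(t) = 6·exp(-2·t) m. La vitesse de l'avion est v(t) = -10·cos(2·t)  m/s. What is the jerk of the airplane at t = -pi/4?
To solve this, we need to take 2 derivatives of our velocity equation v(t) = -10·cos(2·t). Differentiating velocity, we get acceleration: a(t) = 20·sin(2·t). Differentiating acceleration, we get jerk: j(t) = 40·cos(2·t). We have jerk j(t) = 40·cos(2·t). Substituting t = -pi/4: j(-pi/4) = 0.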